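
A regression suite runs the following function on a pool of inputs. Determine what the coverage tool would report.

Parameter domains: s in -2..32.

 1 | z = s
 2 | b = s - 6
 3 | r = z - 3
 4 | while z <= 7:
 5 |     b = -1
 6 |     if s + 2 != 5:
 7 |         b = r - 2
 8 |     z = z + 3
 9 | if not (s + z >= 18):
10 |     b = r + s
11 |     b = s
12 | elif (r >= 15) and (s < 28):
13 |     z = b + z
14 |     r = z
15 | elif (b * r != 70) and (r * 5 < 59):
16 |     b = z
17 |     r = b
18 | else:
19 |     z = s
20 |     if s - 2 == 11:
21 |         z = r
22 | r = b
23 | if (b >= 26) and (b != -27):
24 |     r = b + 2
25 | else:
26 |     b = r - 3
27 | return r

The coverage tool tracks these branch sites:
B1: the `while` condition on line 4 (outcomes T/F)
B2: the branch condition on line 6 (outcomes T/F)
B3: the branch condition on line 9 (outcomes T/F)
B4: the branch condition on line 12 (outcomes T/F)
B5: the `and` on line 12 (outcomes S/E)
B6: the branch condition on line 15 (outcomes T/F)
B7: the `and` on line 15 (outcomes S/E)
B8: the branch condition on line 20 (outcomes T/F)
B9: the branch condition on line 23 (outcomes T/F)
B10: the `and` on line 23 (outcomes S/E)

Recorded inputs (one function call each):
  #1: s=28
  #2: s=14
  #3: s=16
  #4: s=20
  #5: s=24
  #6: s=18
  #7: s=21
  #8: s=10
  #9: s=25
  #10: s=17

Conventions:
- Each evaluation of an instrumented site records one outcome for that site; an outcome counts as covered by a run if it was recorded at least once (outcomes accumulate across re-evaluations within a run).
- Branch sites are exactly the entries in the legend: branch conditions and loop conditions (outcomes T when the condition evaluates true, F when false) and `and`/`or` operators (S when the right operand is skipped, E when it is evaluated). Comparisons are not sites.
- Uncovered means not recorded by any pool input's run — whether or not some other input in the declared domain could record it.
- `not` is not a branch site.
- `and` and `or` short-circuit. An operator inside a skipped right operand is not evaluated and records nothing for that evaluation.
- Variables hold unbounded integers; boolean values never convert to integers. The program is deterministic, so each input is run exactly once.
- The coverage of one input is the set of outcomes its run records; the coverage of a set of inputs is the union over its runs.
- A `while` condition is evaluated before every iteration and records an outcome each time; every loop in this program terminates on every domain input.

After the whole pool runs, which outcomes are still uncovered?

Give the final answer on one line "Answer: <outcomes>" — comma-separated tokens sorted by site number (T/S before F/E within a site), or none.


#1 (s=28) -> B1->F, B3->F, B5->E, B4->F, B7->E, B6->F, B8->F, B10->S, B9->F; covered: B1=F, B3=F, B4=F, B5=E, B6=F, B7=E, B8=F, B9=F, B10=S
#2 (s=14) -> B1->F, B3->F, B5->S, B4->F, B7->E, B6->T, B10->S, B9->F; covered: B1=F, B3=F, B4=F, B5=S, B6=T, B7=E, B9=F, B10=S
#3 (s=16) -> B1->F, B3->F, B5->S, B4->F, B7->E, B6->F, B8->F, B10->S, B9->F; covered: B1=F, B3=F, B4=F, B5=S, B6=F, B7=E, B8=F, B9=F, B10=S
#4 (s=20) -> B1->F, B3->F, B5->E, B4->T, B10->S, B9->F; covered: B1=F, B3=F, B4=T, B5=E, B9=F, B10=S
#5 (s=24) -> B1->F, B3->F, B5->E, B4->T, B10->S, B9->F; covered: B1=F, B3=F, B4=T, B5=E, B9=F, B10=S
#6 (s=18) -> B1->F, B3->F, B5->E, B4->T, B10->S, B9->F; covered: B1=F, B3=F, B4=T, B5=E, B9=F, B10=S
#7 (s=21) -> B1->F, B3->F, B5->E, B4->T, B10->S, B9->F; covered: B1=F, B3=F, B4=T, B5=E, B9=F, B10=S
#8 (s=10) -> B1->F, B3->F, B5->S, B4->F, B7->E, B6->T, B10->S, B9->F; covered: B1=F, B3=F, B4=F, B5=S, B6=T, B7=E, B9=F, B10=S
#9 (s=25) -> B1->F, B3->F, B5->E, B4->T, B10->S, B9->F; covered: B1=F, B3=F, B4=T, B5=E, B9=F, B10=S
#10 (s=17) -> B1->F, B3->F, B5->S, B4->F, B7->E, B6->F, B8->F, B10->S, B9->F; covered: B1=F, B3=F, B4=F, B5=S, B6=F, B7=E, B8=F, B9=F, B10=S
union over the pool: B1=F, B3=F, B4=T, B4=F, B5=S, B5=E, B6=T, B6=F, B7=E, B8=F, B9=F, B10=S
uncovered (8 of 20): B1=T, B2=T, B2=F, B3=T, B7=S, B8=T, B9=T, B10=E
Answer: B1=T, B2=T, B2=F, B3=T, B7=S, B8=T, B9=T, B10=E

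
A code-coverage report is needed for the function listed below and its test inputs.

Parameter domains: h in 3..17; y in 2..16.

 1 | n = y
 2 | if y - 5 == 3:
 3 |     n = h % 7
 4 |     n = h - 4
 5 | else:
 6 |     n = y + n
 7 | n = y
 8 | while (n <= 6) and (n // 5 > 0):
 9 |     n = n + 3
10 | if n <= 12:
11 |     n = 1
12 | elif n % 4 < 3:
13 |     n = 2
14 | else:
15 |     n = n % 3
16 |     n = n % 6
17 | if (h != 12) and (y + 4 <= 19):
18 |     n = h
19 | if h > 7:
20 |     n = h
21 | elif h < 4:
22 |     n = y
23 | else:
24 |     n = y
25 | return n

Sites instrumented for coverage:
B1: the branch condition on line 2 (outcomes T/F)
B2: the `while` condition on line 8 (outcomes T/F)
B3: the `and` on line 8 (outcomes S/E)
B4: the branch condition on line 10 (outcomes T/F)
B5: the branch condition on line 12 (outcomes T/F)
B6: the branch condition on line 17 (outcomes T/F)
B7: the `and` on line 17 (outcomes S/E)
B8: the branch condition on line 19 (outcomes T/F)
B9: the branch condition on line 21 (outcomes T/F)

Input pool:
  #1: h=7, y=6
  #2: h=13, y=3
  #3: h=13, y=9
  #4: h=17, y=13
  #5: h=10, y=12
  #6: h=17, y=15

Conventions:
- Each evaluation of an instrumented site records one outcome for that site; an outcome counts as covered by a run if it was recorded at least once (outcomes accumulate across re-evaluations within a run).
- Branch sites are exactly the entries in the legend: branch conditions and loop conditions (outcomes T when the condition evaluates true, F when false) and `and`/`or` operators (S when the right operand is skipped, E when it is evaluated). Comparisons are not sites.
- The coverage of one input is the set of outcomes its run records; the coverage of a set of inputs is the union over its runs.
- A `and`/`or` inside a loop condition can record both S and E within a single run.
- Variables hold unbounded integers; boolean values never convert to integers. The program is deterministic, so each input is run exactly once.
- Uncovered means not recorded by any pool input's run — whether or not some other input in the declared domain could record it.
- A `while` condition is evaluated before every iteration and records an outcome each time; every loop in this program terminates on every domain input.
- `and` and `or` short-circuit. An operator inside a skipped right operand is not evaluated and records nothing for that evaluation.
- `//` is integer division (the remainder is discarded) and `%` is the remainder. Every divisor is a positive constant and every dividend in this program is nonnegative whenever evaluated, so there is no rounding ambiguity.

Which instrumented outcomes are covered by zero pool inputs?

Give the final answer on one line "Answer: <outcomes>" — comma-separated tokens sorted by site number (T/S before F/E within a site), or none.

#1 (h=7, y=6) -> B1->F, B3->E, B2->T, B3->S, B2->F, B4->T, B7->E, B6->T, B8->F, B9->F; covered: B1=F, B2=T, B2=F, B3=S, B3=E, B4=T, B6=T, B7=E, B8=F, B9=F
#2 (h=13, y=3) -> B1->F, B3->E, B2->F, B4->T, B7->E, B6->T, B8->T; covered: B1=F, B2=F, B3=E, B4=T, B6=T, B7=E, B8=T
#3 (h=13, y=9) -> B1->F, B3->S, B2->F, B4->T, B7->E, B6->T, B8->T; covered: B1=F, B2=F, B3=S, B4=T, B6=T, B7=E, B8=T
#4 (h=17, y=13) -> B1->F, B3->S, B2->F, B4->F, B5->T, B7->E, B6->T, B8->T; covered: B1=F, B2=F, B3=S, B4=F, B5=T, B6=T, B7=E, B8=T
#5 (h=10, y=12) -> B1->F, B3->S, B2->F, B4->T, B7->E, B6->T, B8->T; covered: B1=F, B2=F, B3=S, B4=T, B6=T, B7=E, B8=T
#6 (h=17, y=15) -> B1->F, B3->S, B2->F, B4->F, B5->F, B7->E, B6->T, B8->T; covered: B1=F, B2=F, B3=S, B4=F, B5=F, B6=T, B7=E, B8=T
union over the pool: B1=F, B2=T, B2=F, B3=S, B3=E, B4=T, B4=F, B5=T, B5=F, B6=T, B7=E, B8=T, B8=F, B9=F
uncovered (4 of 18): B1=T, B6=F, B7=S, B9=T

Answer: B1=T, B6=F, B7=S, B9=T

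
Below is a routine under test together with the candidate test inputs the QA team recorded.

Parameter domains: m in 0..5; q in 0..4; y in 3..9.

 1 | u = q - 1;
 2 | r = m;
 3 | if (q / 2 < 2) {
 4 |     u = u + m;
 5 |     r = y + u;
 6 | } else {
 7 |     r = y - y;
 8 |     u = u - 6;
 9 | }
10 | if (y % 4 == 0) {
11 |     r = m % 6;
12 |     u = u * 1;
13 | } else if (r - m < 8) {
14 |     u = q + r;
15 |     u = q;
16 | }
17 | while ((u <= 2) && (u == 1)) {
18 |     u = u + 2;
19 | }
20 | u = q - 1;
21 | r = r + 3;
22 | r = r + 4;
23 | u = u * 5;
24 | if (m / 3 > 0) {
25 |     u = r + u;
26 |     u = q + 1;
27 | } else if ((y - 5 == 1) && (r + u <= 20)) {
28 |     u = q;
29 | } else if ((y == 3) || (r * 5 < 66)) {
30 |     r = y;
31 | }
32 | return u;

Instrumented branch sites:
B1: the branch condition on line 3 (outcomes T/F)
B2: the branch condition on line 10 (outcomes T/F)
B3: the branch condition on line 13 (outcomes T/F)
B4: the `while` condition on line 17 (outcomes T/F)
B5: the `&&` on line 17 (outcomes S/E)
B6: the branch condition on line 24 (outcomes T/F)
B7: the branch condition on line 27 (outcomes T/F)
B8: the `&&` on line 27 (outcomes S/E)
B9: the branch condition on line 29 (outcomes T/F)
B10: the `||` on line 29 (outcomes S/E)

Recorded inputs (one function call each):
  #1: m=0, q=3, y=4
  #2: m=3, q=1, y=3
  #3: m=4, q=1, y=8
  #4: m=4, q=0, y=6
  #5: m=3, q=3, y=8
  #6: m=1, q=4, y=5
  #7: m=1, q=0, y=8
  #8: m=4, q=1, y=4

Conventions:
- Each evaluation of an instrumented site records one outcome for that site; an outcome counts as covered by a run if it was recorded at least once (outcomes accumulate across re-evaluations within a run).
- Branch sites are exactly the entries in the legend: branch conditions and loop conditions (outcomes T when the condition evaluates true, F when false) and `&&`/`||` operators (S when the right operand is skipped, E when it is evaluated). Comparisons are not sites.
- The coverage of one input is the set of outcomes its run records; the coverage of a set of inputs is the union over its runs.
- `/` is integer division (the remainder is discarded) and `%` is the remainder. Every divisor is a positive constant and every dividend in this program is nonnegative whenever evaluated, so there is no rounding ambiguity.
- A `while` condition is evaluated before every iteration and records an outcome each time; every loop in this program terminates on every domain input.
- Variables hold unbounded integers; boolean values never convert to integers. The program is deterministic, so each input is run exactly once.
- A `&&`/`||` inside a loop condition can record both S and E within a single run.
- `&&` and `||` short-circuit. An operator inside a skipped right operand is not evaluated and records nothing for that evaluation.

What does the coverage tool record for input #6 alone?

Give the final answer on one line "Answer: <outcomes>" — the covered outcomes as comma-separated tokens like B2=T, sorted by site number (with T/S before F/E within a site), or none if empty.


Simulating input #6 (m=1, q=4, y=5) step by step:
  B1->F, B2->F, B3->T, B5->S, B4->F, B6->F, B8->S, B7->F, B10->E, B9->T
collecting distinct outcomes: B1=F, B2=F, B3=T, B4=F, B5=S, B6=F, B7=F, B8=S, B9=T, B10=E
Answer: B1=F, B2=F, B3=T, B4=F, B5=S, B6=F, B7=F, B8=S, B9=T, B10=E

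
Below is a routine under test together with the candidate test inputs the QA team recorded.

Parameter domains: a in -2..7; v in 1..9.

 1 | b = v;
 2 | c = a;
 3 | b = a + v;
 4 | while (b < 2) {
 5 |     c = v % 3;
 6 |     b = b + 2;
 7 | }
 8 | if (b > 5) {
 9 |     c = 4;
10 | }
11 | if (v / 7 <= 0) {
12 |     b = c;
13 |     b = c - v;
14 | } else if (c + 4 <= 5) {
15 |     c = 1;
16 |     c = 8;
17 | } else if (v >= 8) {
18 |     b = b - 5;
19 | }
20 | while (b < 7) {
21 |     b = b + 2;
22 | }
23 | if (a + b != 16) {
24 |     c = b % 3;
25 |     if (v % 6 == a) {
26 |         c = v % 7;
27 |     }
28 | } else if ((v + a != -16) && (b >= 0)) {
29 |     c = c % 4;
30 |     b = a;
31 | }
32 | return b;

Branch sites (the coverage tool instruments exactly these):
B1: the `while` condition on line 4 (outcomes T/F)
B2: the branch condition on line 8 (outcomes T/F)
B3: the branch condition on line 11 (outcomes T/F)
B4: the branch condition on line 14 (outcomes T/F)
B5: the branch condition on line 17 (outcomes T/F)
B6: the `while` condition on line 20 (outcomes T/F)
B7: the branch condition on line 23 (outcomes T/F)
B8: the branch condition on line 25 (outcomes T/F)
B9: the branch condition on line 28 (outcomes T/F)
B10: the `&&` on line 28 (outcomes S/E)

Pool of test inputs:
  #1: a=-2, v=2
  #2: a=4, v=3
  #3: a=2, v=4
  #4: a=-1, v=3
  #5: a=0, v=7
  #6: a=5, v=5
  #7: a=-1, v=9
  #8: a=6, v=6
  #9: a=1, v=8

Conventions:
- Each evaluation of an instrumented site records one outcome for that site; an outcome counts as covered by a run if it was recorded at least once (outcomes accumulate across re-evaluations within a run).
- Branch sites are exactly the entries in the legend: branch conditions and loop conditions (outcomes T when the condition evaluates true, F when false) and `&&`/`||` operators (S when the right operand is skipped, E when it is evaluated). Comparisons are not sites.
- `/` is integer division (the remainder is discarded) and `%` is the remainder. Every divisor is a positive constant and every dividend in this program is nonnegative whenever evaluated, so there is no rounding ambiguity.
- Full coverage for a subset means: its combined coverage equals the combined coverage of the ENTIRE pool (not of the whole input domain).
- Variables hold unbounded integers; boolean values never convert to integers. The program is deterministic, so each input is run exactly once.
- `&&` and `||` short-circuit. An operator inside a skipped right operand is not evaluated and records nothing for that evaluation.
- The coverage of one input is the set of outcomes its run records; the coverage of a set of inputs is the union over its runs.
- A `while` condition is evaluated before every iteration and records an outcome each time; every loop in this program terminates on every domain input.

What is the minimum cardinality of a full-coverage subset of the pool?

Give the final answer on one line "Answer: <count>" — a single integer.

run #1 (a=-2, v=2) records B1=T, B1=F, B2=F, B3=T, B6=T, B6=F, B7=T, B8=F
run #2 (a=4, v=3) records B1=F, B2=T, B3=T, B6=T, B6=F, B7=T, B8=F
run #3 (a=2, v=4) records B1=F, B2=T, B3=T, B6=T, B6=F, B7=T, B8=F
run #4 (a=-1, v=3) records B1=F, B2=F, B3=T, B6=T, B6=F, B7=T, B8=F
run #5 (a=0, v=7) records B1=F, B2=T, B3=F, B4=F, B5=F, B6=F, B7=T, B8=F
run #6 (a=5, v=5) records B1=F, B2=T, B3=T, B6=T, B6=F, B7=T, B8=T
run #7 (a=-1, v=9) records B1=F, B2=T, B3=F, B4=F, B5=T, B6=T, B6=F, B7=T, B8=F
run #8 (a=6, v=6) records B1=F, B2=T, B3=T, B6=T, B6=F, B7=T, B8=F
run #9 (a=1, v=8) records B1=F, B2=T, B3=F, B4=F, B5=T, B6=T, B6=F, B7=T, B8=F
union over all inputs: B1=T, B1=F, B2=T, B2=F, B3=T, B3=F, B4=F, B5=T, B5=F, B6=T, B6=F, B7=T, B8=T, B8=F (14 outcomes)
every size-1 subset falls short of the 14 outcomes (best: 9/14)
every size-2 subset falls short of the 14 outcomes (best: 12/14)
every size-3 subset falls short of the 14 outcomes (best: 13/14)
inputs {1, 5, 6, 7} (size 4) cover everything; no size-4 subset with a lexicographically smaller index list covers all 14

Answer: 4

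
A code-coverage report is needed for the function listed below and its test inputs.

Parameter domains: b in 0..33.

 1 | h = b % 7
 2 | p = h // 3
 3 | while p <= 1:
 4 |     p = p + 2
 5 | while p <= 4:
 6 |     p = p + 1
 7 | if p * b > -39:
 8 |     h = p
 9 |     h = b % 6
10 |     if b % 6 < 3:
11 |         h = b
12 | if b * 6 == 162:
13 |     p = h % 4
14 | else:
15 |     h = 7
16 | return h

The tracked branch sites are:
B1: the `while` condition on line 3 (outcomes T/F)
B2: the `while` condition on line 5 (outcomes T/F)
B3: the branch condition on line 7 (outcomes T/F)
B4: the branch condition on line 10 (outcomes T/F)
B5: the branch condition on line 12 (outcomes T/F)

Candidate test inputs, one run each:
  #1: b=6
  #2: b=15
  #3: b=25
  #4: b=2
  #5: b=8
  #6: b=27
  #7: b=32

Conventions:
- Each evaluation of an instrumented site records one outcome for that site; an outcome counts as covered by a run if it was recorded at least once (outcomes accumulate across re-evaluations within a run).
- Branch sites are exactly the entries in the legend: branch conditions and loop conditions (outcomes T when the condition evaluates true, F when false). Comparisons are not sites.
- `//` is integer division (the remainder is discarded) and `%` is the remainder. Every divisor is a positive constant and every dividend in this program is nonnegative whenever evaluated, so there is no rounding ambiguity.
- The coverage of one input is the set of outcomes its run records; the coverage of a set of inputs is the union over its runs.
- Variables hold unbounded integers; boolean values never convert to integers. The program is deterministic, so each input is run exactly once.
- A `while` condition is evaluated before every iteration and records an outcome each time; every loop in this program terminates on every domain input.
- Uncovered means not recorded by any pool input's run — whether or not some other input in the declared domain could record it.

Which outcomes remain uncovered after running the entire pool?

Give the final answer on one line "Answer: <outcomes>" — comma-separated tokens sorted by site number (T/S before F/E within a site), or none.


run #1 (b=6) records B1=F, B2=T, B2=F, B3=T, B4=T, B5=F
run #2 (b=15) records B1=T, B1=F, B2=T, B2=F, B3=T, B4=F, B5=F
run #3 (b=25) records B1=T, B1=F, B2=T, B2=F, B3=T, B4=T, B5=F
run #4 (b=2) records B1=T, B1=F, B2=T, B2=F, B3=T, B4=T, B5=F
run #5 (b=8) records B1=T, B1=F, B2=T, B2=F, B3=T, B4=T, B5=F
run #6 (b=27) records B1=F, B2=T, B2=F, B3=T, B4=F, B5=T
run #7 (b=32) records B1=T, B1=F, B2=T, B2=F, B3=T, B4=T, B5=F
union over the pool: B1=T, B1=F, B2=T, B2=F, B3=T, B4=T, B4=F, B5=T, B5=F
uncovered (1 of 10): B3=F
Answer: B3=F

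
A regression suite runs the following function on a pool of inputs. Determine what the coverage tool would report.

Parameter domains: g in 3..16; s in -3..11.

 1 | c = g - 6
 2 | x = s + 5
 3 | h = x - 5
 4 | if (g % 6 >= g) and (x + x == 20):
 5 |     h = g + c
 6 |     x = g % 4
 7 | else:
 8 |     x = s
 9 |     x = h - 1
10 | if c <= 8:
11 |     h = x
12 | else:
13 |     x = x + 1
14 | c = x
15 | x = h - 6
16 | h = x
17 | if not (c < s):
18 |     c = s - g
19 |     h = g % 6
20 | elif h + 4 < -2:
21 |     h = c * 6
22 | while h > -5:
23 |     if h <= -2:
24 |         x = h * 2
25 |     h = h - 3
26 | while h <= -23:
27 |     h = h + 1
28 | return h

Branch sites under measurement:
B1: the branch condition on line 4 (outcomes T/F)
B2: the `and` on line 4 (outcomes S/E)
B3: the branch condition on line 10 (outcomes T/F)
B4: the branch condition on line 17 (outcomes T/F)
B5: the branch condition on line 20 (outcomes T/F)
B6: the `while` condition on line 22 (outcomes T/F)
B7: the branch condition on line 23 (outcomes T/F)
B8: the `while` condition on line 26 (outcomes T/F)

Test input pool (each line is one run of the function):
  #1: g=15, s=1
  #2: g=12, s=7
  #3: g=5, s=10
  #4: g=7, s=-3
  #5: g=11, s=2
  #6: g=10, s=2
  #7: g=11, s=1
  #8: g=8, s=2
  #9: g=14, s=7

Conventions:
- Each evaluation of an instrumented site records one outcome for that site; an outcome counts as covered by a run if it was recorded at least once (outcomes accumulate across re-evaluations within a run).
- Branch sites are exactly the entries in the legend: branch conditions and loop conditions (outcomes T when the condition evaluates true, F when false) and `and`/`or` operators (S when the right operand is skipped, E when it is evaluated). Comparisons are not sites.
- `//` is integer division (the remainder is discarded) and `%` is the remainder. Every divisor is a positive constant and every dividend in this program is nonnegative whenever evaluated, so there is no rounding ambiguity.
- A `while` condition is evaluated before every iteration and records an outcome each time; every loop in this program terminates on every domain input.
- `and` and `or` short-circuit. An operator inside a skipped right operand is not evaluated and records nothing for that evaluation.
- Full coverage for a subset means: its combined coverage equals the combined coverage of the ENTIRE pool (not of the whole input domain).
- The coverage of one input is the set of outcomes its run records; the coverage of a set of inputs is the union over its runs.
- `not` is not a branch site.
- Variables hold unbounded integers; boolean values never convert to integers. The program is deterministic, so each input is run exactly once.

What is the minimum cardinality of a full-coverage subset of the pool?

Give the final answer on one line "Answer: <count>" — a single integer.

test 1 (g=15, s=1) hits B1=F, B2=S, B3=F, B4=T, B6=T, B6=F, B7=T, B7=F, B8=F
test 2 (g=12, s=7) hits B1=F, B2=S, B3=T, B4=F, B5=F, B6=T, B6=F, B7=T, B7=F, B8=F
test 3 (g=5, s=10) hits B1=F, B2=E, B3=T, B4=F, B5=F, B6=T, B6=F, B7=T, B7=F, B8=F
test 4 (g=7, s=-3) hits B1=F, B2=S, B3=T, B4=F, B5=T, B6=F, B8=T, B8=F
test 5 (g=11, s=2) hits B1=F, B2=S, B3=T, B4=F, B5=F, B6=F, B8=F
test 6 (g=10, s=2) hits B1=F, B2=S, B3=T, B4=F, B5=F, B6=F, B8=F
test 7 (g=11, s=1) hits B1=F, B2=S, B3=T, B4=F, B5=F, B6=F, B8=F
test 8 (g=8, s=2) hits B1=F, B2=S, B3=T, B4=F, B5=F, B6=F, B8=F
test 9 (g=14, s=7) hits B1=F, B2=S, B3=T, B4=F, B5=F, B6=T, B6=F, B7=T, B7=F, B8=F
union over all inputs: B1=F, B2=S, B2=E, B3=T, B3=F, B4=T, B4=F, B5=T, B5=F, B6=T, B6=F, B7=T, B7=F, B8=T, B8=F (15 outcomes)
size 1 is not enough: best union over all size-1 subsets is 10/15
size 2 is not enough: best union over all size-2 subsets is 13/15
at size 3, {1, 3, 4} reaches all 15 outcomes; every lexicographically earlier size-3 subset fails

Answer: 3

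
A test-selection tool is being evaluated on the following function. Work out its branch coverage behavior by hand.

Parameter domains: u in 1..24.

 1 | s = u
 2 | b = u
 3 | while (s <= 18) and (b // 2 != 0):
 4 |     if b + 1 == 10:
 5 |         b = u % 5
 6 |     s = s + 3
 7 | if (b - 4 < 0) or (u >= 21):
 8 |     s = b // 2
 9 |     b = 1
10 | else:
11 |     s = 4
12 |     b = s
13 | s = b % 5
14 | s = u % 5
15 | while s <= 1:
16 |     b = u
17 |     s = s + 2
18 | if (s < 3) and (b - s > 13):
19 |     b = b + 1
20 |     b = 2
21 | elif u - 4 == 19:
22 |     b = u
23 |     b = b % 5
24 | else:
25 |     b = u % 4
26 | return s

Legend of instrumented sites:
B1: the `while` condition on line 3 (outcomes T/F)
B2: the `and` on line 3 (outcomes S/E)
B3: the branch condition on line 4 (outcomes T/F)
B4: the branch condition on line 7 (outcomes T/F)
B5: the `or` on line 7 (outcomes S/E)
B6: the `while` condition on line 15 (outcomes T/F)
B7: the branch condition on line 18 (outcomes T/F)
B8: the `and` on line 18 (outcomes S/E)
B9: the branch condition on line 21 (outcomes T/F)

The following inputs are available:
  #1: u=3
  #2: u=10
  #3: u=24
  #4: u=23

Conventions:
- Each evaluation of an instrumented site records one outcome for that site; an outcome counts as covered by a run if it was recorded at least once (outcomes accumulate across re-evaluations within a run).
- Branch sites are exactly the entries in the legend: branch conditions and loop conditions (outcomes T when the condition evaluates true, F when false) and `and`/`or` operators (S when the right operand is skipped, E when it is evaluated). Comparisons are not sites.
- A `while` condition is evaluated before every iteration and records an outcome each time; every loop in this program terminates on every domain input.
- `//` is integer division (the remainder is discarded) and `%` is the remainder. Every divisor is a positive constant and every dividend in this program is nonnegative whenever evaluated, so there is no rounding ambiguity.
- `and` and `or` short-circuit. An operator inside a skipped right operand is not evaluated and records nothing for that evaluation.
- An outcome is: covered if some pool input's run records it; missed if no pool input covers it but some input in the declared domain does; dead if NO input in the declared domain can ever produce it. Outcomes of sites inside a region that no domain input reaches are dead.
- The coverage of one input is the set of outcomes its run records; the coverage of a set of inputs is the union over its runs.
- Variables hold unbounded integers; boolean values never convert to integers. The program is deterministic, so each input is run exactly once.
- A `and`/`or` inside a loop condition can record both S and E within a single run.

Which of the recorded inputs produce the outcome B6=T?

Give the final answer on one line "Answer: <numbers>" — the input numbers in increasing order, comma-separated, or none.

input #1 (u=3): does not produce B6=T
input #2 (u=10): produces B6=T
input #3 (u=24): does not produce B6=T
input #4 (u=23): does not produce B6=T

Answer: 2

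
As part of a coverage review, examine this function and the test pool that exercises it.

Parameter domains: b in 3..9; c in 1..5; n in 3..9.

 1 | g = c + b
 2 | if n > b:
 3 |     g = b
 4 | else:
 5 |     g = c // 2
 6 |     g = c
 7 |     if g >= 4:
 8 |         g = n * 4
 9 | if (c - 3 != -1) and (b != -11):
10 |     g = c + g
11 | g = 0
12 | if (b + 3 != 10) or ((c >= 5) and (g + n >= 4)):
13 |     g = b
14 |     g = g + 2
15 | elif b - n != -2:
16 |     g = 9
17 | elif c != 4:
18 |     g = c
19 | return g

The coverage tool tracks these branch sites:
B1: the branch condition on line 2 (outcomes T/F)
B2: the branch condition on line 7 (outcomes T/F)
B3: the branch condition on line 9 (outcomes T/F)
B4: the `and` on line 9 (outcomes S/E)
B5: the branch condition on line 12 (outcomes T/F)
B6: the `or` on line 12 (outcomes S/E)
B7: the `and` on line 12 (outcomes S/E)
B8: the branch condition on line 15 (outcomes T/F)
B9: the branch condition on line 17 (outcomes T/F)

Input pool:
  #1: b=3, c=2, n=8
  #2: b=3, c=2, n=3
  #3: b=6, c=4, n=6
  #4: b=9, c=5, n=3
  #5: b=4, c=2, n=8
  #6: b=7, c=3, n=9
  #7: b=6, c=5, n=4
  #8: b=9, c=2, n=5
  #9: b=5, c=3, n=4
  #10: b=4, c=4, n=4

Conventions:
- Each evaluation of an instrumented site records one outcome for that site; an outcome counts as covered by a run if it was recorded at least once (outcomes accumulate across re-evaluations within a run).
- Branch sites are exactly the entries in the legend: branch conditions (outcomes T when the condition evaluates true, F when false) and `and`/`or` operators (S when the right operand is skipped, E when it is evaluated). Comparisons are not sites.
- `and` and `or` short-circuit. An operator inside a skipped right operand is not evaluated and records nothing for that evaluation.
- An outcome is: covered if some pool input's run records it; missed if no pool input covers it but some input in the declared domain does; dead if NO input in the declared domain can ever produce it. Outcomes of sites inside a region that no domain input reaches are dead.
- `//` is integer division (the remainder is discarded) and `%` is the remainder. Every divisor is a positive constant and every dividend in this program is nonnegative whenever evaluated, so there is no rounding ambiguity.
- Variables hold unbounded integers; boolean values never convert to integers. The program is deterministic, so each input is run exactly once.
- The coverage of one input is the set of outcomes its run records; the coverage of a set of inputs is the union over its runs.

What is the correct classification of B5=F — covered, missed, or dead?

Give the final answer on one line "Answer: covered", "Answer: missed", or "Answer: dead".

B5=F is recorded by pool input(s) 6 -> covered

Answer: covered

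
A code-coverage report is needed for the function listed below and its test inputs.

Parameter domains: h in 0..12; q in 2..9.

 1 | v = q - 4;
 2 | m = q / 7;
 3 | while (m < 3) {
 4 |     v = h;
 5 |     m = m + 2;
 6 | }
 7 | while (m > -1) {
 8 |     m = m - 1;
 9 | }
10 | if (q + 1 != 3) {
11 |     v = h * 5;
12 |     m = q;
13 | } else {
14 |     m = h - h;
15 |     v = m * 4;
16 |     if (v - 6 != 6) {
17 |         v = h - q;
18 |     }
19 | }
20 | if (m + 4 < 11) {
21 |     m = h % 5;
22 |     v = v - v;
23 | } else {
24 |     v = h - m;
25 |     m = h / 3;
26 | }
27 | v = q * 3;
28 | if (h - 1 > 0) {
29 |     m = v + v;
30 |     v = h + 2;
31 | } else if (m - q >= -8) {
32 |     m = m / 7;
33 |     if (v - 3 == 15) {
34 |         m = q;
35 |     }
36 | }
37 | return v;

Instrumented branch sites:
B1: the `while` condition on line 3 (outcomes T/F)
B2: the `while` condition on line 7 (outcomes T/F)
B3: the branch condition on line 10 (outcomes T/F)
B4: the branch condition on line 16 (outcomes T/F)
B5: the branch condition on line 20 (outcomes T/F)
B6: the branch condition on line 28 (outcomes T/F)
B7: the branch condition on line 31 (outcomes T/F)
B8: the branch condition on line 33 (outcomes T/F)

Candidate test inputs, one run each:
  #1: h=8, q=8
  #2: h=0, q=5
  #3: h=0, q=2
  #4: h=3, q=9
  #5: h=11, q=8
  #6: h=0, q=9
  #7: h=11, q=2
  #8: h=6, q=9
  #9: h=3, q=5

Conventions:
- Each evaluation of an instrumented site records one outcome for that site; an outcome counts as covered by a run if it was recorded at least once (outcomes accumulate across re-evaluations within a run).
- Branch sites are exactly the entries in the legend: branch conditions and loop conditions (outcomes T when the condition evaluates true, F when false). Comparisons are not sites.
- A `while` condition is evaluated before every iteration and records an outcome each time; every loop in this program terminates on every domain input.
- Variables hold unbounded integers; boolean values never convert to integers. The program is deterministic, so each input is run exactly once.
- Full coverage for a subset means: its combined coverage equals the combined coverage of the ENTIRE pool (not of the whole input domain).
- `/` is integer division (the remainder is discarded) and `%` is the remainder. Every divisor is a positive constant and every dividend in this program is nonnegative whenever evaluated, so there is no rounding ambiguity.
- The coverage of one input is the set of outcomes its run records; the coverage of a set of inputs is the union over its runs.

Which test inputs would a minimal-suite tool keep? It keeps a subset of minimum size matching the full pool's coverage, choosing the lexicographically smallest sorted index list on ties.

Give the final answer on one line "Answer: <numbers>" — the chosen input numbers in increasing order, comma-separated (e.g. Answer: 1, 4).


test 1 (h=8, q=8) hits B1=T, B1=F, B2=T, B2=F, B3=T, B5=F, B6=T
test 2 (h=0, q=5) hits B1=T, B1=F, B2=T, B2=F, B3=T, B5=T, B6=F, B7=T, B8=F
test 3 (h=0, q=2) hits B1=T, B1=F, B2=T, B2=F, B3=F, B4=T, B5=T, B6=F, B7=T, B8=F
test 4 (h=3, q=9) hits B1=T, B1=F, B2=T, B2=F, B3=T, B5=F, B6=T
test 5 (h=11, q=8) hits B1=T, B1=F, B2=T, B2=F, B3=T, B5=F, B6=T
test 6 (h=0, q=9) hits B1=T, B1=F, B2=T, B2=F, B3=T, B5=F, B6=F, B7=F
test 7 (h=11, q=2) hits B1=T, B1=F, B2=T, B2=F, B3=F, B4=T, B5=T, B6=T
test 8 (h=6, q=9) hits B1=T, B1=F, B2=T, B2=F, B3=T, B5=F, B6=T
test 9 (h=3, q=5) hits B1=T, B1=F, B2=T, B2=F, B3=T, B5=T, B6=T
union over all inputs: B1=T, B1=F, B2=T, B2=F, B3=T, B3=F, B4=T, B5=T, B5=F, B6=T, B6=F, B7=T, B7=F, B8=F (14 outcomes)
no size-1 subset reaches all 14 outcomes (best union: 10/14)
no size-2 subset reaches all 14 outcomes (best union: 13/14)
the canonical winner is {1, 3, 6}: size 3, full 14-outcome coverage, earliest index list among size-3 covers
Answer: 1, 3, 6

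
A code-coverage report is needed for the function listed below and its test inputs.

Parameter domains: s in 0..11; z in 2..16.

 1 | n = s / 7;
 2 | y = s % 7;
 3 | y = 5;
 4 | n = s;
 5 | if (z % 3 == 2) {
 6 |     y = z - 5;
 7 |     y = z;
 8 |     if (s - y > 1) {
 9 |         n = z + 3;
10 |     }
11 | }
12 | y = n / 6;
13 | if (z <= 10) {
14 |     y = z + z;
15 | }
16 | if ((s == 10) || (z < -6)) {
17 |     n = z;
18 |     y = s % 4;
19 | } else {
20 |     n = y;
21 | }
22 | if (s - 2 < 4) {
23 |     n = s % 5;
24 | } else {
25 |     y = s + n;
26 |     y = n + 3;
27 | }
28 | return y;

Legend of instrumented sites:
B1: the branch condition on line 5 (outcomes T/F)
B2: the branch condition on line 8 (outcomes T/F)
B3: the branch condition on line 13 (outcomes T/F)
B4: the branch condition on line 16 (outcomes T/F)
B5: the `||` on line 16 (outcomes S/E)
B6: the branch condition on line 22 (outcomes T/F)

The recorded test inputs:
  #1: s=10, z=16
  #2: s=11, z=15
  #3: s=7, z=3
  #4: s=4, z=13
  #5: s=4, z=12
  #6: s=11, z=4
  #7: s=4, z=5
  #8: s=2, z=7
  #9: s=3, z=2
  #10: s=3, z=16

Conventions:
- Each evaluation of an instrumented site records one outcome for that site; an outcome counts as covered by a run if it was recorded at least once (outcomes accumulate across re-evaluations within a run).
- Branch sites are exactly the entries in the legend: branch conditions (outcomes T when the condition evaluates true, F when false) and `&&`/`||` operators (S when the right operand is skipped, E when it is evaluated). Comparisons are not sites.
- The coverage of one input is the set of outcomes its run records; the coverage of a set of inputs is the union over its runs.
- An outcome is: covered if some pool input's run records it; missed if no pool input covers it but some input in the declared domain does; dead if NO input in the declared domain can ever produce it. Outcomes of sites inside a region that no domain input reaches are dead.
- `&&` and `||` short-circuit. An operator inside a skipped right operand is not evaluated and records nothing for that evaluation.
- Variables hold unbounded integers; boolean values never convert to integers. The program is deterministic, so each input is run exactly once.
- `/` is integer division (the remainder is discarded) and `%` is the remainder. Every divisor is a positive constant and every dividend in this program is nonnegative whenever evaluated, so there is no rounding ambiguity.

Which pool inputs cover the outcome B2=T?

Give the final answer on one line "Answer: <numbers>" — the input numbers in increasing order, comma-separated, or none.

input #1 (s=10, z=16): does not produce B2=T
input #2 (s=11, z=15): does not produce B2=T
input #3 (s=7, z=3): does not produce B2=T
input #4 (s=4, z=13): does not produce B2=T
input #5 (s=4, z=12): does not produce B2=T
input #6 (s=11, z=4): does not produce B2=T
input #7 (s=4, z=5): does not produce B2=T
input #8 (s=2, z=7): does not produce B2=T
input #9 (s=3, z=2): does not produce B2=T
input #10 (s=3, z=16): does not produce B2=T

Answer: none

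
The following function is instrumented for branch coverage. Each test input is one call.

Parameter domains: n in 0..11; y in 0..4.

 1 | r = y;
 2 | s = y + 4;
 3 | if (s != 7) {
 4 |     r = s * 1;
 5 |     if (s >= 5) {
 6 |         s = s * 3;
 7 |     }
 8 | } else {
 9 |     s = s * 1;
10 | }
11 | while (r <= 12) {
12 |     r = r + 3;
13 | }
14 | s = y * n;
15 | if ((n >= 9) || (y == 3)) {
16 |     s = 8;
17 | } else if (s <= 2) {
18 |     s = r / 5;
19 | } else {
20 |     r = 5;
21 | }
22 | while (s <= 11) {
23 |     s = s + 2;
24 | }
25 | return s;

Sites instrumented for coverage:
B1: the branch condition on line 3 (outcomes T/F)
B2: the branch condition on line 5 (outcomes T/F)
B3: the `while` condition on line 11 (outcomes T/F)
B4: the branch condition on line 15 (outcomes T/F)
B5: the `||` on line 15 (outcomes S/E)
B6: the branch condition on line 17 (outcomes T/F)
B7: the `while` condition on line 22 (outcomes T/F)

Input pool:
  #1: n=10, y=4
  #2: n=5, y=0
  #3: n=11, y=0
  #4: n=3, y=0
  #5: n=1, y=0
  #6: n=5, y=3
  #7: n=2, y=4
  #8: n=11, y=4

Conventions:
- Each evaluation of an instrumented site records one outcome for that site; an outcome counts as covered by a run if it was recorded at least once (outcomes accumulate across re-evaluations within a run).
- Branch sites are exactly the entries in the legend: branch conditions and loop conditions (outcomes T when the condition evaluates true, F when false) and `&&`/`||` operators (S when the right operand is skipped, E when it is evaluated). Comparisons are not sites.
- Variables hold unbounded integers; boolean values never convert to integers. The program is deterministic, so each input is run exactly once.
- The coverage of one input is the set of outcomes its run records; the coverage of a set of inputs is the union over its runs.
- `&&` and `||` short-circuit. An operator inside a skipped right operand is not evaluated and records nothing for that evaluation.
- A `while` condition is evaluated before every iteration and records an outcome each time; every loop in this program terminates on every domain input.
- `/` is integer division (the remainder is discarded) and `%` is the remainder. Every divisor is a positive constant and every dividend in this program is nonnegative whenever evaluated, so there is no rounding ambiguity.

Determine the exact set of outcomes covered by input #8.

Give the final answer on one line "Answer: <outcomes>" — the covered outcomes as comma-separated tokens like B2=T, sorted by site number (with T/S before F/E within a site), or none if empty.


Event log for input #8 (n=11, y=4):
  B1->T, B2->T, B3->T, B3->T, B3->F, B5->S, B4->T, B7->T, B7->T, B7->F
collecting distinct outcomes: B1=T, B2=T, B3=T, B3=F, B4=T, B5=S, B7=T, B7=F
Answer: B1=T, B2=T, B3=T, B3=F, B4=T, B5=S, B7=T, B7=F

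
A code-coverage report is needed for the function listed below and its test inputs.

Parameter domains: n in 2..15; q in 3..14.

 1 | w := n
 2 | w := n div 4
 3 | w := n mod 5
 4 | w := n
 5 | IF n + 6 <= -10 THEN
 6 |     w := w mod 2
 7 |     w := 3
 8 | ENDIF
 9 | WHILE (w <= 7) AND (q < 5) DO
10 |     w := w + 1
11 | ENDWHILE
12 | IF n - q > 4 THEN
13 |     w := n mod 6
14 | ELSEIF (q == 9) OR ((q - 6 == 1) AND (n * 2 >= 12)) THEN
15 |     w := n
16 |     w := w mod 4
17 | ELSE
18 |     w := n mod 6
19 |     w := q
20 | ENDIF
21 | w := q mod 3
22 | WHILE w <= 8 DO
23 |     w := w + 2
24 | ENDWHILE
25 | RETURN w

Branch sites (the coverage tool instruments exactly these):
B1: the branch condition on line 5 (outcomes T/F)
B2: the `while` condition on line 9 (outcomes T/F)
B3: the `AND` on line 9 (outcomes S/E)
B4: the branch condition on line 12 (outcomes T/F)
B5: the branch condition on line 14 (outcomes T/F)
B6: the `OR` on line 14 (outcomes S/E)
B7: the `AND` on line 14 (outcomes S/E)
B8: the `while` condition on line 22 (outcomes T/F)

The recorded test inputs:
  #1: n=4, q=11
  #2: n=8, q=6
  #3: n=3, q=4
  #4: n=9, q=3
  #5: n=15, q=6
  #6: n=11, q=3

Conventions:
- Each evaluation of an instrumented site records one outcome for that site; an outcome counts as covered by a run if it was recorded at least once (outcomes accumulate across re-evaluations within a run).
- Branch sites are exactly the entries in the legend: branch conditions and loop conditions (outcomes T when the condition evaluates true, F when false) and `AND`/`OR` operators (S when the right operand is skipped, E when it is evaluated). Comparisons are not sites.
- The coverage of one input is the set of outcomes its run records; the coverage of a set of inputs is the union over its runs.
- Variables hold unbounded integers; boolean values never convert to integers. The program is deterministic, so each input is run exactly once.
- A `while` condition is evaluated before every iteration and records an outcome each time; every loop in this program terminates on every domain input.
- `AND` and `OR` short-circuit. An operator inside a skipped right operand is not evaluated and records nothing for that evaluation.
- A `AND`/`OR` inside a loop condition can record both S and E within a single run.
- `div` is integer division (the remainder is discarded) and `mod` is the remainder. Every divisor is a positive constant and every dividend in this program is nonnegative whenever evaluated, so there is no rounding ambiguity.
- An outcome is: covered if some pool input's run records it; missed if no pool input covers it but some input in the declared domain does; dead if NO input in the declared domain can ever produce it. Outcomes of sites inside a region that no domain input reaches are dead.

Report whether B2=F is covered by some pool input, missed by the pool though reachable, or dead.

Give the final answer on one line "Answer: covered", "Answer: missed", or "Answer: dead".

B2=F is recorded by pool input(s) 1, 2, 3, 4, 5, 6 -> covered

Answer: covered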